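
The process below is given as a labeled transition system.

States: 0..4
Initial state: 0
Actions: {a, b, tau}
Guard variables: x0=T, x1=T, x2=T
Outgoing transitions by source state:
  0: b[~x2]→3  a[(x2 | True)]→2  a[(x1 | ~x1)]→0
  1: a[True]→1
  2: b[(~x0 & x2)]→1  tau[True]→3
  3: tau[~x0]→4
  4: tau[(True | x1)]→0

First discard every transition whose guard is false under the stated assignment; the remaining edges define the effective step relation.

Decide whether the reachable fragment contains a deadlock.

Reach set: {0,2,3}
  0: a→0  a→2  [2 exit(s)]
  2: tau→3  [1 exit(s)]
  3: ∅  [no exit]
witness 3: a·tau

Answer: DEADLOCK at state 3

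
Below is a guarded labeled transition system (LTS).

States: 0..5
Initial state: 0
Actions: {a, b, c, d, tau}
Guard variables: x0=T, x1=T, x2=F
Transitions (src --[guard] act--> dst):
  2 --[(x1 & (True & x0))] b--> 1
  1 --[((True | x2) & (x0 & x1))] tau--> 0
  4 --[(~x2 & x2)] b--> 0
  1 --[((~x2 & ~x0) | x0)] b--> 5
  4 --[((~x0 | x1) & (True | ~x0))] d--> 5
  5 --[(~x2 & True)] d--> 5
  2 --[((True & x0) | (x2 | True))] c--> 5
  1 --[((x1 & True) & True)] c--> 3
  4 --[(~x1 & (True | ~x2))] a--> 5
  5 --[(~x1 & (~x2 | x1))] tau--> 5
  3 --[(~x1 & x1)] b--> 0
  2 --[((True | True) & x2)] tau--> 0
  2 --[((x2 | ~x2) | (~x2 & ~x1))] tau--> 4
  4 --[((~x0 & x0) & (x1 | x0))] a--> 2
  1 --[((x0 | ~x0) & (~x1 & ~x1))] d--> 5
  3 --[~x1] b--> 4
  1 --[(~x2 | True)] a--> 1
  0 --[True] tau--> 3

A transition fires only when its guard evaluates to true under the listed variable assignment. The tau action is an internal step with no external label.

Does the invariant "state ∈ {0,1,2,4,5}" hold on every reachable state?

Safe = {0,1,2,4,5}
Reachable = {0,3}
  0: safe
  3: ✗ unsafe
witness against invariant: tau → 3

Answer: INVARIANT VIOLATED at state 3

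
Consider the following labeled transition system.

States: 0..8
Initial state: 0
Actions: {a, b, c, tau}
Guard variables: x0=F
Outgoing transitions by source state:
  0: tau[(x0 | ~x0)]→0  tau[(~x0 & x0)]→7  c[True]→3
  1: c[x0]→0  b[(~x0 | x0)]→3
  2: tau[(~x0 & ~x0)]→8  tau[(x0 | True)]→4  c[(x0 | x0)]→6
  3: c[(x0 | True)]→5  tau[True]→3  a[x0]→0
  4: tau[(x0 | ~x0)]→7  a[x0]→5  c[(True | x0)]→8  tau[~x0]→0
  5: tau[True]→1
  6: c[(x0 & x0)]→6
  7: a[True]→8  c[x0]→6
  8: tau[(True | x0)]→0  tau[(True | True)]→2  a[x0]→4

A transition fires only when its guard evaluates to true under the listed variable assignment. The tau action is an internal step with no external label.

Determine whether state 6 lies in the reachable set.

After dropping false guards: 14 live edges.
L0 = {0}
L1 = {3}  cumulative {0,3}
L2 = {5}  cumulative {0,3,5}
L3 = {1}  cumulative {0,1,3,5}
Reach set: {0,1,3,5}

Answer: UNREACHABLE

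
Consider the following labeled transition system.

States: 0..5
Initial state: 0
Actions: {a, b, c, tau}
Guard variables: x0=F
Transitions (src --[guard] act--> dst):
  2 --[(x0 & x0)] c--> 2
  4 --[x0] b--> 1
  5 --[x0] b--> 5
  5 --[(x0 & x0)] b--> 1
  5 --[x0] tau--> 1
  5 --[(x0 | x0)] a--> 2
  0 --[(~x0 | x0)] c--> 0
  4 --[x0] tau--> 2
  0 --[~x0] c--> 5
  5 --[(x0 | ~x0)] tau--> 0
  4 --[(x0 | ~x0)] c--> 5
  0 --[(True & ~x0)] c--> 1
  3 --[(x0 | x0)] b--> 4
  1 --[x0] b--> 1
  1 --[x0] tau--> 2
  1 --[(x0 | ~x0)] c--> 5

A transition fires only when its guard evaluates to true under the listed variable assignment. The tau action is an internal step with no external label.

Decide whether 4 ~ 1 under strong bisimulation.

Answer: BISIMILAR

Analysis:
Compute ~ classes (split until stable):
  round 0: {{0,1,2,3,4,5}}
  round 1: {{0,1,4},{2,3},{5}}
  round 2: {{0},{1,4},{2,3},{5}}
4 equivalence class(es) (converged in 3)
4∈{1,4}, 1∈{1,4}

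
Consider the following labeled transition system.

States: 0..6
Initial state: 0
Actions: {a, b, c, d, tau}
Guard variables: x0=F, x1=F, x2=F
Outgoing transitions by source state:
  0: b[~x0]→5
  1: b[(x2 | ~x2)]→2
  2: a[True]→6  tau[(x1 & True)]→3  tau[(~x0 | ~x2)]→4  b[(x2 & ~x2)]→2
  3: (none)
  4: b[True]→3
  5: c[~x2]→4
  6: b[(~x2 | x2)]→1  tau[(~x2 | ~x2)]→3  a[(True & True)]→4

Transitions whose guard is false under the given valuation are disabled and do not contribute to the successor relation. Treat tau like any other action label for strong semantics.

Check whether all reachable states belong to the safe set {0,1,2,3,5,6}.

Answer: INVARIANT VIOLATED at state 4

Trace:
Inv-set: {0,1,2,3,5,6}
R = {0,3,4,5}
  0: ok
  3: ok
  4: outside
  5: ok
witness against invariant: b·c → 4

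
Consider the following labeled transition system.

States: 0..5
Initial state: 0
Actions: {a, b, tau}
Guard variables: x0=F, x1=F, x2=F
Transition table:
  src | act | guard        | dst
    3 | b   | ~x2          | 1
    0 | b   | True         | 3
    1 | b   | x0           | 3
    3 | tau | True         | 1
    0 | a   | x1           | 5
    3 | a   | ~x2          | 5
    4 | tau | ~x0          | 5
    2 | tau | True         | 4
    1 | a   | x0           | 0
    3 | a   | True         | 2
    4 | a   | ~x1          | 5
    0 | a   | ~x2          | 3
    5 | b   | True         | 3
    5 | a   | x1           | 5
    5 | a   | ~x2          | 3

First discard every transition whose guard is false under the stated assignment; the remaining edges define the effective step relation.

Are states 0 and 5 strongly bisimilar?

Refine partition for ~:
  round 0: {{0,1,2,3,4,5}}
  round 1: {{0,5},{1},{2},{3},{4}}
5 equivalence class(es) (converged in 2)
0∈{0,5}, 5∈{0,5}

Answer: BISIMILAR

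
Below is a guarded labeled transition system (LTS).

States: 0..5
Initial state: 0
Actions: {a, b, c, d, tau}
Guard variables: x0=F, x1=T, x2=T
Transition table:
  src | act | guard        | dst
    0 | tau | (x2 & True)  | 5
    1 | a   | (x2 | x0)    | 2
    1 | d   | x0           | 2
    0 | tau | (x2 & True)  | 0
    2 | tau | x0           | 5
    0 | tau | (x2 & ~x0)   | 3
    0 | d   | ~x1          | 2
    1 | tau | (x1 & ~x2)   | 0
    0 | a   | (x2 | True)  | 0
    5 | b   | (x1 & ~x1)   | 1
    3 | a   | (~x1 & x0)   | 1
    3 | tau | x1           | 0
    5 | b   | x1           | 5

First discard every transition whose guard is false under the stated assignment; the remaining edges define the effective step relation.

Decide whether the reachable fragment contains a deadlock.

Reach set: {0,3,5}
  0: a→0  tau→0  tau→3  tau→5  [4 out]
  3: tau→0  [1 out]
  5: b→5  [1 out]

Answer: DEADLOCK-FREE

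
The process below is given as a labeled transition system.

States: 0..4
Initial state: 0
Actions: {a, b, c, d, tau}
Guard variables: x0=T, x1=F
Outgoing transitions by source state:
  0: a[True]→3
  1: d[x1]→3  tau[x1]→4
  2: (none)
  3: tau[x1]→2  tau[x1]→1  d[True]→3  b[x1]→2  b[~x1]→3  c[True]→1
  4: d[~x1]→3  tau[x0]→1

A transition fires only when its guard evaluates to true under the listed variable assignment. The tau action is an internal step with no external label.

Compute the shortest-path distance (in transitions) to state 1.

Breadth-first toward 1:
  Layer 0: {0}
  Layer 1: {3}
  Layer 2: {1}
first hit 1 at d=2 via a·c

Answer: 2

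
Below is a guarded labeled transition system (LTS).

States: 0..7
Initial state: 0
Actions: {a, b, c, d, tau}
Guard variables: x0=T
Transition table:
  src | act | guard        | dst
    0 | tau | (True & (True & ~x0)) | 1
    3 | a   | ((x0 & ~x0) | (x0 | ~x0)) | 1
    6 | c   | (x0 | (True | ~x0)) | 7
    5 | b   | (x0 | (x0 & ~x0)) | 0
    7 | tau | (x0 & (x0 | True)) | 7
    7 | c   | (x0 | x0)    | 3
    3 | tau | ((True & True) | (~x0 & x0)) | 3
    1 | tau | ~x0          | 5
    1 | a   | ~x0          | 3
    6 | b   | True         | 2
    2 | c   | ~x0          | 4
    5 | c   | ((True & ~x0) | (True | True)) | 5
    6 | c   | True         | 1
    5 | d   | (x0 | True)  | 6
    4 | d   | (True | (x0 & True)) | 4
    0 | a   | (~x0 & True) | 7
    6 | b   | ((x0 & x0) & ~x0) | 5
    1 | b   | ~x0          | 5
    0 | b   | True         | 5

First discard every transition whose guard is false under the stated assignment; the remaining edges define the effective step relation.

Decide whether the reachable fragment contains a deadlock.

Answer: DEADLOCK at state 1

Trace:
Reach set: {0,1,2,3,5,6,7}
  0: b→5  [1 out]
  1: ∅  [deadlock]
  2: ∅  [deadlock]
  3: a→1  tau→3  [2 out]
  5: b→0  c→5  d→6  [3 out]
  6: b→2  c→1  c→7  [3 out]
  7: c→3  tau→7  [2 out]
trace reaching 1: b·d·c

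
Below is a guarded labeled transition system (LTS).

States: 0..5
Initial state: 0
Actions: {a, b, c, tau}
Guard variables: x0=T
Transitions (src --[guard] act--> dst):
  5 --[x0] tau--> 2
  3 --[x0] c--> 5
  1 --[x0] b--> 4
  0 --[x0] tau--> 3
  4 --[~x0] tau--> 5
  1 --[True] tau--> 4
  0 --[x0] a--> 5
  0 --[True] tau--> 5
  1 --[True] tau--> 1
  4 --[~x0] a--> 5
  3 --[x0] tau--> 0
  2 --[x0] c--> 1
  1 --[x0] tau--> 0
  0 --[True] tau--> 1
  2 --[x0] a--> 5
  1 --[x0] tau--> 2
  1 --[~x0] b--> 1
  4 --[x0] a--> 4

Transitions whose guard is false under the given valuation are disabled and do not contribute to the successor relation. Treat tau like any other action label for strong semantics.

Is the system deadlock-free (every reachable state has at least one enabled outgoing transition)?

Answer: DEADLOCK-FREE

Working:
Reach set: {0,1,2,3,4,5}
  0: a→5  tau→1  tau→3  tau→5  [4 out]
  1: b→4  tau→0  tau→1  tau→2  tau→4  [5 out]
  2: a→5  c→1  [2 out]
  3: c→5  tau→0  [2 out]
  4: a→4  [1 out]
  5: tau→2  [1 out]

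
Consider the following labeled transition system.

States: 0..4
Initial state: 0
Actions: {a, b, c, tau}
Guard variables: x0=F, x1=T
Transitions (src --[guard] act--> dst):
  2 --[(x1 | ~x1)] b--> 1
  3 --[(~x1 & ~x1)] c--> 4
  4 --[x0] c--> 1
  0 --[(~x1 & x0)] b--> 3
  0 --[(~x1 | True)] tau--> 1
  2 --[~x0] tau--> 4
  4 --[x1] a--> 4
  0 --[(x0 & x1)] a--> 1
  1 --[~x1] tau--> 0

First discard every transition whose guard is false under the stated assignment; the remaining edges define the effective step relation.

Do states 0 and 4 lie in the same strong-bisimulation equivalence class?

Refine partition for ~:
  P[0] = {{0,1,2,3,4}}
  P[1] = {{0},{1,3},{2},{4}}
stable after 2 split(s): 4 block(s)
0∈{0}, 4∈{4}

Answer: NOT BISIMILAR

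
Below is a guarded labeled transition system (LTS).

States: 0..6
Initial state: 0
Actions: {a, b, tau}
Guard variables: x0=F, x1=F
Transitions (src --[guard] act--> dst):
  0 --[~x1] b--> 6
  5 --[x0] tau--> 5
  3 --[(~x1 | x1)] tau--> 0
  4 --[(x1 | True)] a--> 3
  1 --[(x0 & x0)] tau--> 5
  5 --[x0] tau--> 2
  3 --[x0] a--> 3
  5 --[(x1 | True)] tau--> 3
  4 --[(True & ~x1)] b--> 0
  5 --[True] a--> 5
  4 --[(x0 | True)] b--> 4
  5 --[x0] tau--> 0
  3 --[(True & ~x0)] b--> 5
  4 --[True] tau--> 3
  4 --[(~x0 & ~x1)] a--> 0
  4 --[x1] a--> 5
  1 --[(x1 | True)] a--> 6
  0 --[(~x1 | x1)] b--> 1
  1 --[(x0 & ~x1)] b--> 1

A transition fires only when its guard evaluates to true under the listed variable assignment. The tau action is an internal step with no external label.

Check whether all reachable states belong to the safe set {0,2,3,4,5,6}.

Allowed set {0,2,3,4,5,6}
R = {0,1,6}
  0: ok
  1: outside
  6: ok
reach 1 via b — violates

Answer: INVARIANT VIOLATED at state 1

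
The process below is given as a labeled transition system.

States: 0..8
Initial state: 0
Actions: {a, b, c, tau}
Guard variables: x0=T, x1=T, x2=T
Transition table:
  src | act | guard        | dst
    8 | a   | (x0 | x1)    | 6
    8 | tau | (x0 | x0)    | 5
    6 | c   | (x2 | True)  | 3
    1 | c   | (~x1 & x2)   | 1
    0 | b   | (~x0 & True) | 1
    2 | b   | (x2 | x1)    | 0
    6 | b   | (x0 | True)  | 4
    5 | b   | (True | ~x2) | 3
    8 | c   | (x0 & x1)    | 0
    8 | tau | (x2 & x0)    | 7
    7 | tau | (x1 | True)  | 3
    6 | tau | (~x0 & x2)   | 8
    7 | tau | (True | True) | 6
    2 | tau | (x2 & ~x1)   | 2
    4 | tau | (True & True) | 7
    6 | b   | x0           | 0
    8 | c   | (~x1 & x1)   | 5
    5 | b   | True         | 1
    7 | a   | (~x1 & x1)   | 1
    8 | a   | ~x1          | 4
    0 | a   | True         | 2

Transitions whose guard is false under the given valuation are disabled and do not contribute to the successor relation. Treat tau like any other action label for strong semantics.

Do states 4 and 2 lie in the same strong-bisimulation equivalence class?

Answer: NOT BISIMILAR

Analysis:
Compute ~ classes (split until stable):
  π0 = {{0,1,2,3,4,5,6,7,8}}
  π1 = {{0},{1,3},{2,5},{4,7},{6},{8}}
  π2 = {{0},{1,3},{2},{4},{5},{6},{7},{8}}
Fixed point at round 3; 8 class(es).
[4]={4}  [2]={2}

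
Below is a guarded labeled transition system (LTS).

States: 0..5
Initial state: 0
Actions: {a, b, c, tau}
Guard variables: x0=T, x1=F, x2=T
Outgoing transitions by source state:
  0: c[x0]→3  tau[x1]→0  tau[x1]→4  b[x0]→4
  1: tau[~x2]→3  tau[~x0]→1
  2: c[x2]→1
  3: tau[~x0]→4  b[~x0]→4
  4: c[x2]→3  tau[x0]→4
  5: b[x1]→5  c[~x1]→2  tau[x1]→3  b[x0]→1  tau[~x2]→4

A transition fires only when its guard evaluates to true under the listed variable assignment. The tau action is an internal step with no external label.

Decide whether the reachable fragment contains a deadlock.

R = {0,3,4}
  0: b→4  c→3  [2 out]
  3: ∅  [no exit]
  4: c→3  tau→4  [2 out]
Path to 3: c

Answer: DEADLOCK at state 3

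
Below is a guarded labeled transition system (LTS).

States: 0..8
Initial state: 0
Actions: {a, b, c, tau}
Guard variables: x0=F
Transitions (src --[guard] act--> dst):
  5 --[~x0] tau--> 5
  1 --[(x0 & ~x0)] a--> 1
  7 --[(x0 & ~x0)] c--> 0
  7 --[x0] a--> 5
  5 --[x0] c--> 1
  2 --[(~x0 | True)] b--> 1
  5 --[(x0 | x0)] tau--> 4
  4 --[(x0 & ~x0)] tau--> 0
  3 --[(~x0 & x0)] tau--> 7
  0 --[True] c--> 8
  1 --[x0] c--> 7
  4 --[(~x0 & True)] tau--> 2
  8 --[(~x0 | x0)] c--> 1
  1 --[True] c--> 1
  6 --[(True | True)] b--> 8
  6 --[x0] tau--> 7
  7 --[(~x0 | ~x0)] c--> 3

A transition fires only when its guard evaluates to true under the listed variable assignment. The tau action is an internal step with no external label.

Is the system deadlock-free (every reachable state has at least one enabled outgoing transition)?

Answer: DEADLOCK-FREE

Analysis:
Reach set: {0,1,8}
  0: c→8  [1 exit(s)]
  1: c→1  [1 exit(s)]
  8: c→1  [1 exit(s)]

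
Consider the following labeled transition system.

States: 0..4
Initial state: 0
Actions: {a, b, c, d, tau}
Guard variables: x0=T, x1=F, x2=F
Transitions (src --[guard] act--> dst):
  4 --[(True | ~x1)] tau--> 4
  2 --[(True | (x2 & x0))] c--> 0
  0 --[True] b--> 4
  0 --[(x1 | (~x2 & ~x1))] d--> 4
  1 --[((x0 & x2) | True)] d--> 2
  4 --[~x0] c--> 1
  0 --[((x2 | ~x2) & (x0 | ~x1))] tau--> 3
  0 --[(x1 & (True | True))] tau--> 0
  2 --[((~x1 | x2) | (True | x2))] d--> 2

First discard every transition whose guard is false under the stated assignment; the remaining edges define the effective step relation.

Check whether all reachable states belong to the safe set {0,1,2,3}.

Answer: INVARIANT VIOLATED at state 4

Analysis:
Inv-set: {0,1,2,3}
R = {0,3,4}
  0: ✓
  3: ✓
  4: outside
witness against invariant: b → 4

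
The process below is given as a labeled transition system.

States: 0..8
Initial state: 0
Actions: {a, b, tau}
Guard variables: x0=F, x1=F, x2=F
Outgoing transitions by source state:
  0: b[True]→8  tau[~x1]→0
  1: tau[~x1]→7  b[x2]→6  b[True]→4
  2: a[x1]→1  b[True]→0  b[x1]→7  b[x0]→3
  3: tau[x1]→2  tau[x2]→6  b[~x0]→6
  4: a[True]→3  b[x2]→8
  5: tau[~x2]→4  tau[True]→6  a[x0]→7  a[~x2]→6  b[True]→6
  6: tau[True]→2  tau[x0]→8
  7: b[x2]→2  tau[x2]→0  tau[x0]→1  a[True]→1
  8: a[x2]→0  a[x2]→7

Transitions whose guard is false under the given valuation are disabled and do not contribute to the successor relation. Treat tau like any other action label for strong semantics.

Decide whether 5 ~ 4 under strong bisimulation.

Answer: NOT BISIMILAR

Analysis:
Compute ~ classes (split until stable):
  P[0] = {{0,1,2,3,4,5,6,7,8}}
  P[1] = {{0,1},{2,3},{4,7},{5},{6},{8}}
  P[2] = {{0},{1},{2},{3},{4},{5},{6},{7},{8}}
stable after 3 split(s): 9 block(s)
5∈{5}, 4∈{4}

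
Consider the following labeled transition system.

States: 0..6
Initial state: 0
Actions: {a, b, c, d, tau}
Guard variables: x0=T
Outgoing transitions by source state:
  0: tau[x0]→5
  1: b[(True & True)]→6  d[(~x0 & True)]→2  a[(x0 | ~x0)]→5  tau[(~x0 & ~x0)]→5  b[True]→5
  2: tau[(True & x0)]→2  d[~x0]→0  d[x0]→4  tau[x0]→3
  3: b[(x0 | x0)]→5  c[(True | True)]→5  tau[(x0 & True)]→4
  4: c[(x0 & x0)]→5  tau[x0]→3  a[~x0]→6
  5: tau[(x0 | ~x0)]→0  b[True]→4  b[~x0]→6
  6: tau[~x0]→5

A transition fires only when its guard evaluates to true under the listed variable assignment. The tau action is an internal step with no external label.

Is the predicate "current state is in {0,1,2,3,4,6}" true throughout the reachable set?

Safe = {0,1,2,3,4,6}
R = {0,3,4,5}
  0: ✓
  3: ✓
  4: ✓
  5: VIOLATES
reach 5 via tau — violates

Answer: INVARIANT VIOLATED at state 5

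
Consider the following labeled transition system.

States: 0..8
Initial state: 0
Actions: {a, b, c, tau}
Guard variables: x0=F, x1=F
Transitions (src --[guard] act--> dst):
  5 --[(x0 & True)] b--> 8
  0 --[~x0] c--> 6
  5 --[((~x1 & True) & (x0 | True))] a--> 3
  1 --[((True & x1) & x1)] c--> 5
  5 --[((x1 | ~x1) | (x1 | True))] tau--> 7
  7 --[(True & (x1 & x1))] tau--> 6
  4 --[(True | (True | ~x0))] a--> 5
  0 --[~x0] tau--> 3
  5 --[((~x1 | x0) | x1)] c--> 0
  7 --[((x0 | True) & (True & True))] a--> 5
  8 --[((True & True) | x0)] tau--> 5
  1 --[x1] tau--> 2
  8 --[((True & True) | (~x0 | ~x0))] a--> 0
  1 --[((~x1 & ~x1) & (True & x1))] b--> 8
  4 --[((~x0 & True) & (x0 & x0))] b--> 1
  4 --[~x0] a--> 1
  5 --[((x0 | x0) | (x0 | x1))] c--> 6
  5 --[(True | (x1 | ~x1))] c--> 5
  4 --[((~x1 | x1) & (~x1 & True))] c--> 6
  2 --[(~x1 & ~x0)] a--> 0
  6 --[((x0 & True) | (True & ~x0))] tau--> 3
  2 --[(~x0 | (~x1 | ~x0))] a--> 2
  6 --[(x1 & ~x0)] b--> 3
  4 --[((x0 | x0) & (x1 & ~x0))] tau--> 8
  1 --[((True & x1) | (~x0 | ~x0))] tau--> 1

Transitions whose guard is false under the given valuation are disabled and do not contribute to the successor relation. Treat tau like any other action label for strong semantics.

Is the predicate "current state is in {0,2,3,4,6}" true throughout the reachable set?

Answer: INVARIANT HOLDS

Analysis:
Inv-set: {0,2,3,4,6}
Reachable = {0,3,6}
  0: safe
  3: safe
  6: safe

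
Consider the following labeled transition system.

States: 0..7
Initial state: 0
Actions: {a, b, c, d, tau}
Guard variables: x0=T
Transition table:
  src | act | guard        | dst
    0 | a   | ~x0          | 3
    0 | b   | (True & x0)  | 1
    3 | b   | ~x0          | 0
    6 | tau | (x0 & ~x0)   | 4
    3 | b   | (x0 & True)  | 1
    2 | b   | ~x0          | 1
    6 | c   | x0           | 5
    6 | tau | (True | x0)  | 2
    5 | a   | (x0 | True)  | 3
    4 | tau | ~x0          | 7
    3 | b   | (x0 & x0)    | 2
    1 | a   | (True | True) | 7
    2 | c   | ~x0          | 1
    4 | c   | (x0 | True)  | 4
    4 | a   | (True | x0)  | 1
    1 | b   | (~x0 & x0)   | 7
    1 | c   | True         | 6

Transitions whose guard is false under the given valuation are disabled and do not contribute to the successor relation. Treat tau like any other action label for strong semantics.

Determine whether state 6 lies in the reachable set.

Answer: REACHABLE

Working:
10 transition(s) survive guard evaluation.
Layer 0: {0}
Layer 1: {1}  total {0,1}
Layer 2: {6,7}  total {0,1,6,7}
Layer 3: {2,5}  total {0,1,2,5,6,7}
Layer 4: {3}  total {0,1,2,3,5,6,7}
R = {0,1,2,3,5,6,7}
trace reaching 6: b·c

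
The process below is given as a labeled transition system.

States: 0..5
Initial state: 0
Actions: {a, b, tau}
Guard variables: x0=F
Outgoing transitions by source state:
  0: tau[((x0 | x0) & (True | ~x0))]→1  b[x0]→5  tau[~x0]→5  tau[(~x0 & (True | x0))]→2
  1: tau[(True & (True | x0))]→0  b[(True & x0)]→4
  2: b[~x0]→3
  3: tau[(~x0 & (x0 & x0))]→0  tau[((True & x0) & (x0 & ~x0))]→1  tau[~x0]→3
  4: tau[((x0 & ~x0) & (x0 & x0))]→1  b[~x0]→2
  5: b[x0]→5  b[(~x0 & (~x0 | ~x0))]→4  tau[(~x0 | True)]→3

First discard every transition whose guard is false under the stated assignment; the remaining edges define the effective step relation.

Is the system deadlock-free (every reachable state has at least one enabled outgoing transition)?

Reachable = {0,2,3,4,5}
  0: tau→2  tau→5  [deg 2]
  2: b→3  [deg 1]
  3: tau→3  [deg 1]
  4: b→2  [deg 1]
  5: b→4  tau→3  [deg 2]

Answer: DEADLOCK-FREE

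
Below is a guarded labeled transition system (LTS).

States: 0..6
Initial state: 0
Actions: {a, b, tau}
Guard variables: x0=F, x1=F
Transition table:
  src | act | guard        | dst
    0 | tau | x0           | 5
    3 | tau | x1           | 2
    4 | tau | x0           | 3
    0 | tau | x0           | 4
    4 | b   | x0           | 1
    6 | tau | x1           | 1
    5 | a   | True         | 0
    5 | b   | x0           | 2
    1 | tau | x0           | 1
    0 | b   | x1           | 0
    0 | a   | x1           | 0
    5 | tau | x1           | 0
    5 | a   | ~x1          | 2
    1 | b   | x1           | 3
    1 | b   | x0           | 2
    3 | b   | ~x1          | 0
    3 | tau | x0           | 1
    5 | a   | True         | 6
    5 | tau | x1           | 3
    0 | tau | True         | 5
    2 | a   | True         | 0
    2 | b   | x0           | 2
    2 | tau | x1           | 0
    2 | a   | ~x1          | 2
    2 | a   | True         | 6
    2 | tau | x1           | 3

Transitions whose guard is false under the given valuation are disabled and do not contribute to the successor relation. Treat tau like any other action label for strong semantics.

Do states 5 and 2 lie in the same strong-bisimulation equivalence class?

Compute ~ classes (split until stable):
  π0 = {{0,1,2,3,4,5,6}}
  π1 = {{0},{1,4,6},{2,5},{3}}
Fixed point at round 2; 4 class(es).
class of 5: {2,5}; class of 2: {2,5}

Answer: BISIMILAR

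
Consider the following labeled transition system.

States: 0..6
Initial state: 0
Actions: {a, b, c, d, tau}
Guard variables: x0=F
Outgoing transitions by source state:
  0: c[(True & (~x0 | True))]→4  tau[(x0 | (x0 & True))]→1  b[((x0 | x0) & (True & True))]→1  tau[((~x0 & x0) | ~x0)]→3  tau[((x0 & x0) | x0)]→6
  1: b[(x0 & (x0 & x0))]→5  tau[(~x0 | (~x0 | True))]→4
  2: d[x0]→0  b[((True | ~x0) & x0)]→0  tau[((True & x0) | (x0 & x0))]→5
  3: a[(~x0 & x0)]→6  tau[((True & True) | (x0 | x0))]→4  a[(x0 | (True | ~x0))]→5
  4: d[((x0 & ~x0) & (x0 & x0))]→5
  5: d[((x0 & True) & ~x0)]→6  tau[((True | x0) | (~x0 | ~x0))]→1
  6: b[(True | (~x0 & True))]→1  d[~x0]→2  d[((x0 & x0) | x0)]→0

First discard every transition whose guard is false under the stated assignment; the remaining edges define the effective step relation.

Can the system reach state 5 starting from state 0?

Answer: REACHABLE

Trace:
After dropping false guards: 8 live edges.
Layer 0: {0}
Layer 1: {3,4}  cumulative {0,3,4}
Layer 2: {5}  cumulative {0,3,4,5}
Layer 3: {1}  cumulative {0,1,3,4,5}
R = {0,1,3,4,5}
witness 5: tau·a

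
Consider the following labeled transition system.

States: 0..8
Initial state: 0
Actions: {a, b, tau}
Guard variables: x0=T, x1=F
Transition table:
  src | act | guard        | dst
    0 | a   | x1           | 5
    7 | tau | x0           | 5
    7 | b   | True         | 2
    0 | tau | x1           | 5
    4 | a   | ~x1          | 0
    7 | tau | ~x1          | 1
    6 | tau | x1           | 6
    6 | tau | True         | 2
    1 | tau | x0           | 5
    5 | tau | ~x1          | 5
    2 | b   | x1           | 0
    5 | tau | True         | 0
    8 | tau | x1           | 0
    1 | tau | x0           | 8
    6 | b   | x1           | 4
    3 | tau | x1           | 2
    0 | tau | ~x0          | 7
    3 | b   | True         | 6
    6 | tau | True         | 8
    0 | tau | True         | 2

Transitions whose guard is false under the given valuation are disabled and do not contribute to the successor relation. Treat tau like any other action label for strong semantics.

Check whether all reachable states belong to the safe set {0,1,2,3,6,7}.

Inv-set: {0,1,2,3,6,7}
Reachable = {0,2}
  0: safe
  2: safe

Answer: INVARIANT HOLDS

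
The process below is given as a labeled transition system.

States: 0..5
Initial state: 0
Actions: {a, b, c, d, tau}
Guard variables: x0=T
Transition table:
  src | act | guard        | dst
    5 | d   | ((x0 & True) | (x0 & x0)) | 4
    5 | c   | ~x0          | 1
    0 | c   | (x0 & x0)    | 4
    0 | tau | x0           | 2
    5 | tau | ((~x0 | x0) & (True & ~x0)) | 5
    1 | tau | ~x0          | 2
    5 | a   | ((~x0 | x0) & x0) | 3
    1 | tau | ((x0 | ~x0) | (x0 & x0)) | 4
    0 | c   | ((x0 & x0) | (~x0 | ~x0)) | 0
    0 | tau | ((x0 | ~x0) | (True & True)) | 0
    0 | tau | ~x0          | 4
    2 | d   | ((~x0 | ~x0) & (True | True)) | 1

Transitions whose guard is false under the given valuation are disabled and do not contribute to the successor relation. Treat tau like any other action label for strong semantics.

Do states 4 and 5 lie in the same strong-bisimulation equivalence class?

Answer: NOT BISIMILAR

Working:
Refine partition for ~:
  π0 = {{0,1,2,3,4,5}}
  π1 = {{0},{1},{2,3,4},{5}}
Fixed point at round 2; 4 class(es).
[4]={2,3,4}  [5]={5}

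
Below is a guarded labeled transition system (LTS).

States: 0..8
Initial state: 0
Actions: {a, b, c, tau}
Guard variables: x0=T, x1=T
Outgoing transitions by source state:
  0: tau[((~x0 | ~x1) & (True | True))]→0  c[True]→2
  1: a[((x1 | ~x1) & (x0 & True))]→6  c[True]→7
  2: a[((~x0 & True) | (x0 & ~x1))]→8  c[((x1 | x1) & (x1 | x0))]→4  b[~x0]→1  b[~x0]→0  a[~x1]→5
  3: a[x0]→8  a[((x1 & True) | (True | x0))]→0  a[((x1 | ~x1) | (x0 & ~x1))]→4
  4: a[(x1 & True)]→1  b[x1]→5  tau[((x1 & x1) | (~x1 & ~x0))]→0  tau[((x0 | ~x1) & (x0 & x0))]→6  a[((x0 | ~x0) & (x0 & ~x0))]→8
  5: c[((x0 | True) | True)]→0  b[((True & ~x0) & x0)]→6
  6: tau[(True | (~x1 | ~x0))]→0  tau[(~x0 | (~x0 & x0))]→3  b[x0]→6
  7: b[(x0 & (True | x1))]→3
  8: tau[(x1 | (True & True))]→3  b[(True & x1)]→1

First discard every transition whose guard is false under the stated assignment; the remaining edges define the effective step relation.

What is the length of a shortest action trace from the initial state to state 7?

Answer: 4

Analysis:
Breadth-first toward 7:
  Layer 0: {0}
  Layer 1: {2}
  Layer 2: {4}
  Layer 3: {1,5,6}
  Layer 4: {7}
first hit 7 at d=4 via c·c·a·c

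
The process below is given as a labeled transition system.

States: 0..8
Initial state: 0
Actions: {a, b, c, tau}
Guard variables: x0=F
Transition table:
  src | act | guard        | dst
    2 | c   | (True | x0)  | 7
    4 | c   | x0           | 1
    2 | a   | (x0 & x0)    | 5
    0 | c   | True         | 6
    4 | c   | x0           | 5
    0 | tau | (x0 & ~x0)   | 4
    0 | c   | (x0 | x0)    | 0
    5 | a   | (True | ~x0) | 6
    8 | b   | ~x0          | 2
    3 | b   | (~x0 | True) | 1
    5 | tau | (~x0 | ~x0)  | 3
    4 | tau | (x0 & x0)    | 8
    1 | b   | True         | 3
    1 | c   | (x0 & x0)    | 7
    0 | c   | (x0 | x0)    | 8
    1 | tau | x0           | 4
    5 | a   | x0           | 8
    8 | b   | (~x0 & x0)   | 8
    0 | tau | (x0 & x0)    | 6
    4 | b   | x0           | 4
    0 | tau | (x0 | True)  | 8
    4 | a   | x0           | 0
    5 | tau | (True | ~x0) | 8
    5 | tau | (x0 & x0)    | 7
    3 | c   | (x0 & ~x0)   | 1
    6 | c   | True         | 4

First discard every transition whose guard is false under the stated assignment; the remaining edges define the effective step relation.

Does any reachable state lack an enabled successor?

Reach set: {0,2,4,6,7,8}
  0: c→6  tau→8  [2 out]
  2: c→7  [1 out]
  4: ∅  [no exit]
  6: c→4  [1 out]
  7: ∅  [no exit]
  8: b→2  [1 out]
trace reaching 4: c·c

Answer: DEADLOCK at state 4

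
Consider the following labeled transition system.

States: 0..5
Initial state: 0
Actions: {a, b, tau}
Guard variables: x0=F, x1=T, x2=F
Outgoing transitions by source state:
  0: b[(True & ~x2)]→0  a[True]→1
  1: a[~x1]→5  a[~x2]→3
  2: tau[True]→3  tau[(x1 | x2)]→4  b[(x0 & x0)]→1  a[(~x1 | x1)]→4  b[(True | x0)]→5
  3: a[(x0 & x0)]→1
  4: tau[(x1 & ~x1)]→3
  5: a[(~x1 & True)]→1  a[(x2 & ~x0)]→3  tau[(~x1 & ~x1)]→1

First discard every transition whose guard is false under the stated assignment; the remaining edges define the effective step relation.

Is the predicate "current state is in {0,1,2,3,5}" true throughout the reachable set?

Answer: INVARIANT HOLDS

Trace:
Allowed set {0,1,2,3,5}
Reachable = {0,1,3}
  0: safe
  1: safe
  3: safe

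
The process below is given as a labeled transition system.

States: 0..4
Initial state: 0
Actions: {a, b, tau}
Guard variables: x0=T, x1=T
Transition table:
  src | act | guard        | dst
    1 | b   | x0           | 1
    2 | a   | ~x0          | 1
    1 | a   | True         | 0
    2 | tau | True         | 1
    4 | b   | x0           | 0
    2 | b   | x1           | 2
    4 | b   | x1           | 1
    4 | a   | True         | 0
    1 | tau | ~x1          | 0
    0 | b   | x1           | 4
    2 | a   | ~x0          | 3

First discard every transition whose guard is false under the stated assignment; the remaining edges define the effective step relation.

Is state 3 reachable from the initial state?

Answer: UNREACHABLE

Working:
8 transition(s) survive guard evaluation.
Layer 0: {0}
Layer 1: {4}  total {0,4}
Layer 2: {1}  total {0,1,4}
R = {0,1,4}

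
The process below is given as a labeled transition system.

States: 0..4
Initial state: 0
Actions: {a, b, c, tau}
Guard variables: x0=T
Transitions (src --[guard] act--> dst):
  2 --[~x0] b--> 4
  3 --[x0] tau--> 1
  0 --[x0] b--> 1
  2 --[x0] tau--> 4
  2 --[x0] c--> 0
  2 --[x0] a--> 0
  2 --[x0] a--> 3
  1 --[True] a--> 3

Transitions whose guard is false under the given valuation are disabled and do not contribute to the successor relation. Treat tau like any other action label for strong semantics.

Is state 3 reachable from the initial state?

Answer: REACHABLE

Working:
7 transition(s) survive guard evaluation.
depth 0: {0}
depth 1: {1}  total {0,1}
depth 2: {3}  total {0,1,3}
R = {0,1,3}
Path to 3: b·a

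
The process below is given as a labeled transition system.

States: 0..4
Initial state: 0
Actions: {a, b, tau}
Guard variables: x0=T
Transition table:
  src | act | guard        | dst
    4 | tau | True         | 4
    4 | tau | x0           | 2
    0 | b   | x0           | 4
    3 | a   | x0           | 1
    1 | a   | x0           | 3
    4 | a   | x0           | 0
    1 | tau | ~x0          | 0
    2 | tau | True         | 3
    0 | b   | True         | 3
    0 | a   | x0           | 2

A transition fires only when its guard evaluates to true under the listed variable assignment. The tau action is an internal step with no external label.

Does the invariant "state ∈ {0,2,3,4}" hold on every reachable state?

Allowed set {0,2,3,4}
Reachable = {0,1,2,3,4}
  0: ok
  1: VIOLATES
  2: ok
  3: ok
  4: ok
counterexample path to 1: b·a

Answer: INVARIANT VIOLATED at state 1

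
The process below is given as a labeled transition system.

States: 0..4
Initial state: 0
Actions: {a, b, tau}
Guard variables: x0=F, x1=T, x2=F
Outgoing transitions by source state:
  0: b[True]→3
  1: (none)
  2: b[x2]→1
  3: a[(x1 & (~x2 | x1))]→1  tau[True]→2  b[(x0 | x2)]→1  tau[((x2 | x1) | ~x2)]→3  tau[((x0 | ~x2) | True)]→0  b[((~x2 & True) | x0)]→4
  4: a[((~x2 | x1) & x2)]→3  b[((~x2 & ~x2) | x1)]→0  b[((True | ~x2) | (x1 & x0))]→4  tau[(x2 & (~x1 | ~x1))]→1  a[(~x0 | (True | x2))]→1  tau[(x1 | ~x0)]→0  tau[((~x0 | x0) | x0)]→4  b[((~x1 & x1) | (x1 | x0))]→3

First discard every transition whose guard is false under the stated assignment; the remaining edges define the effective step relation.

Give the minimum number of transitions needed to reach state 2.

Answer: 2

Analysis:
Layered search for 2:
  Layer 0: {0}
  Layer 1: {3}
  Layer 2: {1,2,4}
depth(2)=2, e.g. b·tau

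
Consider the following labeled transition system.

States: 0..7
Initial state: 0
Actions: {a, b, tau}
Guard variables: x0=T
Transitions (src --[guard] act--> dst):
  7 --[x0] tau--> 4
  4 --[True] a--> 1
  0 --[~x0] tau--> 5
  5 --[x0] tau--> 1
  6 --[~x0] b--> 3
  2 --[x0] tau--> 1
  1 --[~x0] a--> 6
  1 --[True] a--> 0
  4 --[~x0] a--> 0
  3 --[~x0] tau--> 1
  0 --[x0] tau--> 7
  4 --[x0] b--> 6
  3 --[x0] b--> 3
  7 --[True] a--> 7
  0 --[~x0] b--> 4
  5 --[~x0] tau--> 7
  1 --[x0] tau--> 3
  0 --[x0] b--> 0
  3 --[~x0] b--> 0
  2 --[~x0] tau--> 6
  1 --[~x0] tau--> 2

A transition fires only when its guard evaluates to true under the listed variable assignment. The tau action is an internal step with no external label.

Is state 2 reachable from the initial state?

Answer: UNREACHABLE

Working:
After dropping false guards: 11 live edges.
Layer 0: {0}
Layer 1: {7}  now seen {0,7}
Layer 2: {4}  now seen {0,4,7}
Layer 3: {1,6}  now seen {0,1,4,6,7}
Layer 4: {3}  now seen {0,1,3,4,6,7}
Reach set: {0,1,3,4,6,7}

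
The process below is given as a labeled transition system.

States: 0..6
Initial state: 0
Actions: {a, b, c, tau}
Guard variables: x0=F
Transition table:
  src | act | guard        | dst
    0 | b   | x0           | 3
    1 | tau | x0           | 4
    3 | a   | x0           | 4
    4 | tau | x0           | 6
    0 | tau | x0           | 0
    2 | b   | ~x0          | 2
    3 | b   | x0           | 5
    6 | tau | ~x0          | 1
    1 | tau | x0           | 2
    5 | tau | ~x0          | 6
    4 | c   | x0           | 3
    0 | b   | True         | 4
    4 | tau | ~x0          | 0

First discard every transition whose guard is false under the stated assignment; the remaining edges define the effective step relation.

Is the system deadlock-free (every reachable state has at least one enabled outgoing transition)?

Reachable = {0,4}
  0: b→4  [deg 1]
  4: tau→0  [deg 1]

Answer: DEADLOCK-FREE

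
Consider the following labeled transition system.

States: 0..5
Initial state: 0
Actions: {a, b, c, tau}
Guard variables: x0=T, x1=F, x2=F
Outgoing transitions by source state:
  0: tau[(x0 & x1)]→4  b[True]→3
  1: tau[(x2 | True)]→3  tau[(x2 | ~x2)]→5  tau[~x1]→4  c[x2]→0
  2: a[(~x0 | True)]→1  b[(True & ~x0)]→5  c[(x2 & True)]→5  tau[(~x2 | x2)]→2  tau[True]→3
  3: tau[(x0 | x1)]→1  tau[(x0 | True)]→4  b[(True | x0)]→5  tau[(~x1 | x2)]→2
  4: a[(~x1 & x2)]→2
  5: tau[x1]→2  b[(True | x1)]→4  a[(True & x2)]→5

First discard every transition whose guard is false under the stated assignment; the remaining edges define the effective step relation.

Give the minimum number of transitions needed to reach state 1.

Answer: 2

Trace:
Layered search for 1:
  Layer 0: {0}
  Layer 1: {3}
  Layer 2: {1,2,4,5}
first hit 1 at d=2 via b·tau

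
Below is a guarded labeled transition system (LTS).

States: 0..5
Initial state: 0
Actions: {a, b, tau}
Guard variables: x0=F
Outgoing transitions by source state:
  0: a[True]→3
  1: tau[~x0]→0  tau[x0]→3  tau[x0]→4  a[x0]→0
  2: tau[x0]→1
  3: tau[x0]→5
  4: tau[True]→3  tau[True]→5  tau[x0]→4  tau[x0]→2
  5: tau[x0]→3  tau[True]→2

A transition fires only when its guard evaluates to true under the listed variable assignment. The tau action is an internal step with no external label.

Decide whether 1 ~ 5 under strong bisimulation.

Answer: NOT BISIMILAR

Trace:
Bisimulation quotient by refinement:
  π0 = {{0,1,2,3,4,5}}
  π1 = {{0},{1,4,5},{2,3}}
  π2 = {{0},{1},{2,3},{4},{5}}
5 equivalence class(es) (converged in 3)
[1]={1}  [5]={5}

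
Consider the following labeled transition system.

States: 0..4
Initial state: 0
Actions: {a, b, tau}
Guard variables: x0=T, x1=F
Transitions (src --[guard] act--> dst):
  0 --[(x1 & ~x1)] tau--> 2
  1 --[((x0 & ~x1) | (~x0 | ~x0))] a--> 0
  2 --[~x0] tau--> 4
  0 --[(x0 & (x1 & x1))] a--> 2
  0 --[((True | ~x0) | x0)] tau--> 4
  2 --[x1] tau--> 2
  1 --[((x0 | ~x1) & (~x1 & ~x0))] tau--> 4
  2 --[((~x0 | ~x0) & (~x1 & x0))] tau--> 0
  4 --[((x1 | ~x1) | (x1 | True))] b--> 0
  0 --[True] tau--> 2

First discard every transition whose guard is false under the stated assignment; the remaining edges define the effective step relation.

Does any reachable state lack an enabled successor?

R = {0,2,4}
  0: tau→2  tau→4  [deg 2]
  2: ∅  [no exit]
  4: b→0  [deg 1]
witness 2: tau

Answer: DEADLOCK at state 2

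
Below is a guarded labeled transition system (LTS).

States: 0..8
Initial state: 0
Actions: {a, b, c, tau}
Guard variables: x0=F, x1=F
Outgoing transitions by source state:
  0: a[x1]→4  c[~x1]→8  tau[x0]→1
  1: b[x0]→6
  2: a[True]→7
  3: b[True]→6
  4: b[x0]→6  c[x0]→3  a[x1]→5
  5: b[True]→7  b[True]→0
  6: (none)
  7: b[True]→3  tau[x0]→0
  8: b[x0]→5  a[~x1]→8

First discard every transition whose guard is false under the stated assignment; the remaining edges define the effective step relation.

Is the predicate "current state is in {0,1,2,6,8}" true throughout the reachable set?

Allowed set {0,1,2,6,8}
R = {0,8}
  0: safe
  8: safe

Answer: INVARIANT HOLDS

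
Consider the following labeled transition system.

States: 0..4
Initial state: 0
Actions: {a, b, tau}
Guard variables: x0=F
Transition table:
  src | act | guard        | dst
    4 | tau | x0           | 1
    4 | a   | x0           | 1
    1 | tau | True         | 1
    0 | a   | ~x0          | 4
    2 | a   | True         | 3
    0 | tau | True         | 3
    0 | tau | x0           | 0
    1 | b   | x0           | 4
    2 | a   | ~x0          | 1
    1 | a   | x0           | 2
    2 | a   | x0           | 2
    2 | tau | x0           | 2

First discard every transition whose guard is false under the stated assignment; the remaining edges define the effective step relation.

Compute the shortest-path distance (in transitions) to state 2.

Answer: UNREACHABLE

Trace:
BFS to 2:
  Layer 0: {0}
  Layer 1: {3,4}
2 never appears.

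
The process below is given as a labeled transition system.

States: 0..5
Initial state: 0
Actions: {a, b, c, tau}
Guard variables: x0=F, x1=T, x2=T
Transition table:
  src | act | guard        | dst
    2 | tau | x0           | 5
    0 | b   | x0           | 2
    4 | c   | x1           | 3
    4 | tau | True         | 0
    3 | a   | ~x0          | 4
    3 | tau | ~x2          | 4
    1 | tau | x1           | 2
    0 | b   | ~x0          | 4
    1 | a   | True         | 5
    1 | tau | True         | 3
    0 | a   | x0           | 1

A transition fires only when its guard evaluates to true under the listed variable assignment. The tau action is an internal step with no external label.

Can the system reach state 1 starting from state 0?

Answer: UNREACHABLE

Working:
After dropping false guards: 7 live edges.
L0 = {0}
L1 = {4}  total {0,4}
L2 = {3}  total {0,3,4}
Reachable = {0,3,4}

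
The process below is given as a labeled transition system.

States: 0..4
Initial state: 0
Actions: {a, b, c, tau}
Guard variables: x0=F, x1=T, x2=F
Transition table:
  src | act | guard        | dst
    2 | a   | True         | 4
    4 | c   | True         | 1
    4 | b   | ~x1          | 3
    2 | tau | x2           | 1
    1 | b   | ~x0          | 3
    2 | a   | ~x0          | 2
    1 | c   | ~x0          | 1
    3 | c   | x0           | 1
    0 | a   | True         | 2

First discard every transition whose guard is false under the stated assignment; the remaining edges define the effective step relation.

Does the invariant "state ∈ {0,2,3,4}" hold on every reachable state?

Answer: INVARIANT VIOLATED at state 1

Working:
Allowed set {0,2,3,4}
R = {0,1,2,3,4}
  0: ✓
  1: outside
  2: ✓
  3: ✓
  4: ✓
counterexample path to 1: a·a·c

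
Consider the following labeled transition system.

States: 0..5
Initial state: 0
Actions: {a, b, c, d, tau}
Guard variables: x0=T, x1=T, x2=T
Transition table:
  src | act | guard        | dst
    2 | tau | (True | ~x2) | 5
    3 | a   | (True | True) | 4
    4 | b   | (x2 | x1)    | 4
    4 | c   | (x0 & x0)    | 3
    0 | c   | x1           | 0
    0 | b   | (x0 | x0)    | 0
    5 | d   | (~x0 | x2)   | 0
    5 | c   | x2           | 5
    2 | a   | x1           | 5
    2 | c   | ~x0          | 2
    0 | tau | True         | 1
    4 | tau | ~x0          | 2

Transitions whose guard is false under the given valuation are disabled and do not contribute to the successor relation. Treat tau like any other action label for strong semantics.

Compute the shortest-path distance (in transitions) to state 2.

BFS to 2:
  depth 0: {0}
  depth 1: {1}
2 never appears.

Answer: UNREACHABLE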